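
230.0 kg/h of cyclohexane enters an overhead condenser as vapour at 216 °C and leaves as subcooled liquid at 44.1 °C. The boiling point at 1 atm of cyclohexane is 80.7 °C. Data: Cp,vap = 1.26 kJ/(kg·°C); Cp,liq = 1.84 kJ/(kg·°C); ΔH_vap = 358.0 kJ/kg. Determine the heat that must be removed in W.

Q_c = 38100 W

vapour 216→80.7 °C: -170.48 kJ/kg
condensation at 80.7 °C: -358 kJ/kg
liquid 80.7→44.1 °C: -67.344 kJ/kg
Δh = -170.48 + -358 + -67.344 = -595.82 kJ/kg
Q = ṁ·Δh = 230.0 kg/h × -595.82 kJ/kg = -137040 kJ/h
|Q| = 38.066 kW = 38066 W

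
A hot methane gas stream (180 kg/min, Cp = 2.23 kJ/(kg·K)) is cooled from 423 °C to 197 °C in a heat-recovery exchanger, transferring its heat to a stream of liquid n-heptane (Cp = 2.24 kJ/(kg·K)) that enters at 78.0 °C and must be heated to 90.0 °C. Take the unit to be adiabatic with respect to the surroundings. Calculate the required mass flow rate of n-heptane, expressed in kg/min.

ṁ_c = 3370 kg/min

Heat released by hot stream: Q = 180 × 2.23 × (423 − 197) = 90716 kJ/min
Energy balance on cold side (adiabatic exchanger): Q = ṁ_c·Cp_c·(T_c,out − T_c,in)
ṁ_c = 90716 / [2.24 × (90.0 − 78.0)] = 3374.9 kg/min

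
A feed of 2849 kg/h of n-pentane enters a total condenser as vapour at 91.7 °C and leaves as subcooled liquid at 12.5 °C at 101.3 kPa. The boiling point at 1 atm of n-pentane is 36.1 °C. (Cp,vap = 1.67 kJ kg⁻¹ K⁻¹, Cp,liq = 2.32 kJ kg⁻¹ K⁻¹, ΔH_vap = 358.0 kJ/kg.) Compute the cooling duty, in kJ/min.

vapour 91.7→36.1 °C: -92.852 kJ/kg
condensation at 36.1 °C: -358 kJ/kg
liquid 36.1→12.5 °C: -54.752 kJ/kg
Δh = -92.852 + -358 + -54.752 = -505.6 kJ/kg
Q = ṁ·Δh = 2849 kg/h × -505.6 kJ/kg = -1.4405e+06 kJ/h
|Q| = 400.13 kW = 24008 kJ/min

Q_c = 24000 kJ/min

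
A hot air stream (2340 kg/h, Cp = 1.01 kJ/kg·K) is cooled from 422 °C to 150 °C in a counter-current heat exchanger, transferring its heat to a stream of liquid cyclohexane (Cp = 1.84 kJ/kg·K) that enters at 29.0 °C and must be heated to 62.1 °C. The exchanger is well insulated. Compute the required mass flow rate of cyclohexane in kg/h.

Heat released by hot stream: Q = 2340 × 1.01 × (422 − 150) = 642840 kJ/h
Energy balance on cold side (adiabatic exchanger): Q = ṁ_c·Cp_c·(T_c,out − T_c,in)
ṁ_c = 642840 / [1.84 × (62.1 − 29.0)] = 10555 kg/h

ṁ_c = 10600 kg/h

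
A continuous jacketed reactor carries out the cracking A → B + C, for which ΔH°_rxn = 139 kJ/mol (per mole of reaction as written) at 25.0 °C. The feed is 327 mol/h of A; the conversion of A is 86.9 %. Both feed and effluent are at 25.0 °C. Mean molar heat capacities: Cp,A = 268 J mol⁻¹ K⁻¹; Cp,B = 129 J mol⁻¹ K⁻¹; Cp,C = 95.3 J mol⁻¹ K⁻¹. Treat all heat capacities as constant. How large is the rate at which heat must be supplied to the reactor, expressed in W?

Q_in = 11000 W

Extent of reaction ξ = 0.869 × 327 = 284.16 mol/h
Reaction term: ξ·ΔH°_rxn = 284.16 × 139 = 39499 kJ/h
Q = ΔH = 39499 kJ/h = 10.972 kW
Heat supplied = 10972 W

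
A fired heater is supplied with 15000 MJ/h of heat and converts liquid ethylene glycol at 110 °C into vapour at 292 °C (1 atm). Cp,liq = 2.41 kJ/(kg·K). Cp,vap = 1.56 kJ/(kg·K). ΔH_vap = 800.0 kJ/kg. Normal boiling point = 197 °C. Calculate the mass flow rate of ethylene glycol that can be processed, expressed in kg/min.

ṁ = 216 kg/min

Δh = 2.41×(197−110) + 800.0 + 1.56×(292−197) = 1157.9 kJ/kg
Q = 15000 MJ/h = 4166.7 kJ/s = 250000 kJ/min
ṁ = Q/Δh = 250000 / 1157.9 = 215.91 kg/min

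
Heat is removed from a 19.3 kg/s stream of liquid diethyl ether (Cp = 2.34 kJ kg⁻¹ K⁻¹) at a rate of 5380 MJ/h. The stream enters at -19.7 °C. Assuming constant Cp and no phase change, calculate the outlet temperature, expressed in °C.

T_out = -52.8 °C

Q = 5380 MJ/h = 1494.4 kJ/s
ΔT = Q/(ṁ·Cp) = 1494.4/(19.3×2.34) = 33.091 K
T_out = -19.7 − 33.091 = -52.791 °C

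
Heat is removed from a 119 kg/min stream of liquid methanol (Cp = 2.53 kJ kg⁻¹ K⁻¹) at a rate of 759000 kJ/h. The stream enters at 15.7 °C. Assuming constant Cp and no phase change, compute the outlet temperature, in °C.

Q = 759000 kJ/h = 12650 kJ/min
ΔT = Q/(ṁ·Cp) = 12650/(119×2.53) = 42.017 K
T_out = 15.7 − 42.017 = -26.317 °C

T_out = -26.3 °C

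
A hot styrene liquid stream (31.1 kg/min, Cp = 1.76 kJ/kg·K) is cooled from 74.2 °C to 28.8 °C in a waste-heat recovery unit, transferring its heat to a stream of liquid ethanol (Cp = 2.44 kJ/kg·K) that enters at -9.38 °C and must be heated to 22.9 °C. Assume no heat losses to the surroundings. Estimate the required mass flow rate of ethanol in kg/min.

Heat released by hot stream: Q = 31.1 × 1.76 × (74.2 − 28.8) = 2485 kJ/min
Energy balance on cold side (adiabatic exchanger): Q = ṁ_c·Cp_c·(T_c,out − T_c,in)
ṁ_c = 2485 / [2.44 × (22.9 − -9.38)] = 31.55 kg/min

ṁ_c = 31.6 kg/min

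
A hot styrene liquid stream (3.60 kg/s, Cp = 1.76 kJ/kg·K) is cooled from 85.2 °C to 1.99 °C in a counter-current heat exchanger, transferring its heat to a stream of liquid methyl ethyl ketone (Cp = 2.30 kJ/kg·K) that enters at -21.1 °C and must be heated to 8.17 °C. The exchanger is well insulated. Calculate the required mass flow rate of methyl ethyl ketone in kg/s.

Heat released by hot stream: Q = 3.60 × 1.76 × (85.2 − 1.99) = 527.22 kJ/s
Energy balance on cold side (adiabatic exchanger): Q = ṁ_c·Cp_c·(T_c,out − T_c,in)
ṁ_c = 527.22 / [2.30 × (8.17 − -21.1)] = 7.8314 kg/s

ṁ_c = 7.83 kg/s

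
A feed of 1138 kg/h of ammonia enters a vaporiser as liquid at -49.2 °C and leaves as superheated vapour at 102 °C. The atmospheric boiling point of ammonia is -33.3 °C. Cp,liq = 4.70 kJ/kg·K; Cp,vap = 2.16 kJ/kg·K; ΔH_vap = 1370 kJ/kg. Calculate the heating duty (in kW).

liquid -49.2→-33.3 °C: 74.73 kJ/kg
vaporisation at -33.3 °C: 1370 kJ/kg
vapour -33.3→102 °C: 292.25 kJ/kg
Δh = 74.73 + 1370 + 292.25 = 1737 kJ/kg
Q = ṁ·Δh = 1138 kg/h × 1737 kJ/kg = 1.9767e+06 kJ/h
|Q| = 549.08 kW

Q = 549 kW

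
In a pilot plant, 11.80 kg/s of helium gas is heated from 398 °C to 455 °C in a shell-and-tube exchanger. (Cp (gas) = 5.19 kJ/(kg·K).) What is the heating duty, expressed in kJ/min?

Q = ṁ·Cp·ΔT = 11.80 × 5.19 × (455 − 398) = 3490.8 kJ/s
Heating duty = 209450 kJ/min

Q = 209000 kJ/min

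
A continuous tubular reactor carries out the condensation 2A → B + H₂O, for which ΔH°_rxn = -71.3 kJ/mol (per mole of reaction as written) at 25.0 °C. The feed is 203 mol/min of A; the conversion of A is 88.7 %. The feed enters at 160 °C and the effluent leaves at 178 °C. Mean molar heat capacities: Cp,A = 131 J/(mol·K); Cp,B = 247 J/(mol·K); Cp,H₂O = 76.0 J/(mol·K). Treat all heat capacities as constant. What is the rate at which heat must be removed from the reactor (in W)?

Extent of reaction ξ = 0.887 × 203 / 2 = 90.031 mol/min
Reaction term: ξ·ΔH°_rxn = 90.031 × -71.3 = -6419.2 kJ/min
Sensible, feed 160→25 °C: -3590.1 kJ/min
Outlet flows (mol/min): A 22.939, B 90.031, H₂O 90.031
Sensible, products 25→178 °C: 4909 kJ/min
Q = ΔH = -5100.2 kJ/min = -85.004 kW
Heat removed = 85004 W

Q_out = 85000 W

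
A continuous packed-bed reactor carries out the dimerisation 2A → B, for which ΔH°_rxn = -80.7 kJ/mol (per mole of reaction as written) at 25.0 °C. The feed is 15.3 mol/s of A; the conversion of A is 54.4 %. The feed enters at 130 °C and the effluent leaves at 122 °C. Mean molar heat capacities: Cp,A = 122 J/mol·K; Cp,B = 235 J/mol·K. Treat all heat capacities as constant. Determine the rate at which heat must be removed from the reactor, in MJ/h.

Q_out = 1280 MJ/h

Extent of reaction ξ = 0.544 × 15.3 / 2 = 4.1616 mol/s
Reaction term: ξ·ΔH°_rxn = 4.1616 × -80.7 = -335.84 kJ/s
Sensible, feed 130→25 °C: -195.99 kJ/s
Outlet flows (mol/s): A 6.9768, B 4.1616
Sensible, products 25→122 °C: 177.43 kJ/s
Q = ΔH = -354.41 kJ/s = -354.41 kW
Heat removed = 1275.9 MJ/h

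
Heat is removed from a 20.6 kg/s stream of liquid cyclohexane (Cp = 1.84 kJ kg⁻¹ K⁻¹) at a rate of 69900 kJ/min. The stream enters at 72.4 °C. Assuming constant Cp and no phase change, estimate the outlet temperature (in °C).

Q = 69900 kJ/min = 1165 kJ/s
ΔT = Q/(ṁ·Cp) = 1165/(20.6×1.84) = 30.736 K
T_out = 72.4 − 30.736 = 41.664 °C

T_out = 41.7 °C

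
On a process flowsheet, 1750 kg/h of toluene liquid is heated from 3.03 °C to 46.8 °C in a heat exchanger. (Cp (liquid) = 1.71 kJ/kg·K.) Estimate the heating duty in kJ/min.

Q = ṁ·Cp·ΔT = 1750 × 1.71 × (46.8 − 3.03) = 130980 kJ/h
Converting: 130980 / 3600 s = 36.384 kW
Heating duty = 2183 kJ/min

Q = 2180 kJ/min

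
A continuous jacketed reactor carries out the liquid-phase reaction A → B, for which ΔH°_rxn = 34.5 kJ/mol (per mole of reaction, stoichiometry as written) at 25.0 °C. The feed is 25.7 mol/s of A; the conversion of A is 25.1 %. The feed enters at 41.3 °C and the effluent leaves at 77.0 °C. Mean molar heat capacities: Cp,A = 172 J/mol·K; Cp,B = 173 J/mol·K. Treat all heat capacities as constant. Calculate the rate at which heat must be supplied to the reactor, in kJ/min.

Q_in = 22800 kJ/min

Extent of reaction ξ = 0.251 × 25.7 = 6.4507 mol/s
Reaction term: ξ·ΔH°_rxn = 6.4507 × 34.5 = 222.55 kJ/s
Sensible, feed 41.3→25 °C: -72.053 kJ/s
Outlet flows (mol/s): A 19.249, B 6.4507
Sensible, products 25→77.0 °C: 230.2 kJ/s
Q = ΔH = 380.69 kJ/s = 380.69 kW
Heat supplied = 22842 kJ/min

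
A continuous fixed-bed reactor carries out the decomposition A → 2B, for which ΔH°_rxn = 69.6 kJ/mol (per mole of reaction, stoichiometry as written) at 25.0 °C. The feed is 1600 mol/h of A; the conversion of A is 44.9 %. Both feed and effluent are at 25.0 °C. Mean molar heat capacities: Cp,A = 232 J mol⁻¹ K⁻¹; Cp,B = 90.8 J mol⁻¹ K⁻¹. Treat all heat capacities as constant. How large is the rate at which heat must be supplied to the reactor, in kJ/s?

Q_in = 13.9 kJ/s

Extent of reaction ξ = 0.449 × 1600 = 718.4 mol/h
Reaction term: ξ·ΔH°_rxn = 718.4 × 69.6 = 50001 kJ/h
Q = ΔH = 50001 kJ/h = 13.889 kW
Heat supplied = 13.889 kJ/s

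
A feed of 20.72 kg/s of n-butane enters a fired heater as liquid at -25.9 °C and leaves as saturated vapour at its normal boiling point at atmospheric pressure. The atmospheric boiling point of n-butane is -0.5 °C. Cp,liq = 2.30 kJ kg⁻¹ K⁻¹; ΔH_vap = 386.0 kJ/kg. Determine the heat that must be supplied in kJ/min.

liquid -25.9→-0.5 °C: 58.42 kJ/kg
vaporisation at -0.5 °C: 386 kJ/kg
Δh = 58.42 + 386 = 444.42 kJ/kg
Q = ṁ·Δh = 20.72 kg/s × 444.42 kJ/kg = 9208.4 kJ/s
|Q| = 9208.4 kW = 552500 kJ/min

Q = 553000 kJ/min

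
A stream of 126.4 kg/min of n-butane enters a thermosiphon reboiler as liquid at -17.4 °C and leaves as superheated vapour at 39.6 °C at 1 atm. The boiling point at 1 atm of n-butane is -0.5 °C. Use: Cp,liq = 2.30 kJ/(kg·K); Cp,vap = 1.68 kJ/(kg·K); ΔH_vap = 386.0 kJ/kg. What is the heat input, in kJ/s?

liquid -17.4→-0.5 °C: 38.87 kJ/kg
vaporisation at -0.5 °C: 386 kJ/kg
vapour -0.5→39.6 °C: 67.368 kJ/kg
Δh = 38.87 + 386 + 67.368 = 492.24 kJ/kg
Q = ṁ·Δh = 126.4 kg/min × 492.24 kJ/kg = 62219 kJ/min
|Q| = 1037 kW

Q = 1040 kJ/s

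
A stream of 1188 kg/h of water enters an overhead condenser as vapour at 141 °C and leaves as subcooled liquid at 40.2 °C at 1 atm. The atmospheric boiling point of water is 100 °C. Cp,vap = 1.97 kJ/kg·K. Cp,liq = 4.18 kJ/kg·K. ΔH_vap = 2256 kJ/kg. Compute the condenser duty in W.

Q_c = 854000 W

vapour 141→100 °C: -80.77 kJ/kg
condensation at 100 °C: -2256 kJ/kg
liquid 100→40.2 °C: -249.96 kJ/kg
Δh = -80.77 + -2256 + -249.96 = -2586.7 kJ/kg
Q = ṁ·Δh = 1188 kg/h × -2586.7 kJ/kg = -3.073e+06 kJ/h
|Q| = 853.62 kW = 853620 W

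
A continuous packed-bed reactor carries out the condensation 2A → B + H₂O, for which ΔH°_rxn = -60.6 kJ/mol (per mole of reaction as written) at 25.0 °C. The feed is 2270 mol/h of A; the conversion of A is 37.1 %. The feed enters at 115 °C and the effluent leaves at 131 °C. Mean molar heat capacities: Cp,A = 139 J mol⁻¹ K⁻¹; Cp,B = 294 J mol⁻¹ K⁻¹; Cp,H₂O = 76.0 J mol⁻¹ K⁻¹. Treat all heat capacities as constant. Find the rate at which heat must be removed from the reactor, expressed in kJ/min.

Q_out = 273 kJ/min

Extent of reaction ξ = 0.371 × 2270 / 2 = 421.08 mol/h
Reaction term: ξ·ΔH°_rxn = 421.08 × -60.6 = -25518 kJ/h
Sensible, feed 115→25 °C: -28398 kJ/h
Outlet flows (mol/h): A 1427.8, B 421.08, H₂O 421.08
Sensible, products 25→131 °C: 37553 kJ/h
Q = ΔH = -16363 kJ/h = -4.5452 kW
Heat removed = 272.71 kJ/min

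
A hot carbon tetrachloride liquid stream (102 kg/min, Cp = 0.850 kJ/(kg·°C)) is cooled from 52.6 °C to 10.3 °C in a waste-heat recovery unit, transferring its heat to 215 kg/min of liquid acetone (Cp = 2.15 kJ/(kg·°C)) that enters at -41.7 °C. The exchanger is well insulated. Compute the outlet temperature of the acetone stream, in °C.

Heat released by hot stream: Q = 102 × 0.850 × (52.6 − 10.3) = 3667.4 kJ/min
Energy balance on cold side (adiabatic exchanger): Q = ṁ_c·Cp_c·(T_c,out − T_c,in)
T_c,out = -41.7 + 3667.4/(215 × 2.15) = -33.766 °C

T_c,out = -33.8 °C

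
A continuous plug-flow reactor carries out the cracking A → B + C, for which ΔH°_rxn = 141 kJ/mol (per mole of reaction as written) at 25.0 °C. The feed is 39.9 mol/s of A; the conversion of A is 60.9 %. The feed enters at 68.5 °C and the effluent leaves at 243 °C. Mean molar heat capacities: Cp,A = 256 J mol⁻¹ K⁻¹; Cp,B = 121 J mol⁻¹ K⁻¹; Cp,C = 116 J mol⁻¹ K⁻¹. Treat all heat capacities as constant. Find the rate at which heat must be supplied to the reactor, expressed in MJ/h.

Extent of reaction ξ = 0.609 × 39.9 = 24.299 mol/s
Reaction term: ξ·ΔH°_rxn = 24.299 × 141 = 3426.2 kJ/s
Sensible, feed 68.5→25 °C: -444.33 kJ/s
Outlet flows (mol/s): A 15.601, B 24.299, C 24.299
Sensible, products 25→243 °C: 2126.1 kJ/s
Q = ΔH = 5107.9 kJ/s = 5107.9 kW
Heat supplied = 18389 MJ/h

Q_in = 18400 MJ/h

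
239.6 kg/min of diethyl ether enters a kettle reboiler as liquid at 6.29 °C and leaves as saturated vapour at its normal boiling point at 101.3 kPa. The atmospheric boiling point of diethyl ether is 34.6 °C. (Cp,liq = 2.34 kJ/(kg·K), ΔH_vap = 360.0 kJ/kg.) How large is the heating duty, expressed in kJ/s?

liquid 6.29→34.6 °C: 66.245 kJ/kg
vaporisation at 34.6 °C: 360 kJ/kg
Δh = 66.245 + 360 = 426.25 kJ/kg
Q = ṁ·Δh = 239.6 kg/min × 426.25 kJ/kg = 102130 kJ/min
|Q| = 1702.1 kW

Q = 1700 kJ/s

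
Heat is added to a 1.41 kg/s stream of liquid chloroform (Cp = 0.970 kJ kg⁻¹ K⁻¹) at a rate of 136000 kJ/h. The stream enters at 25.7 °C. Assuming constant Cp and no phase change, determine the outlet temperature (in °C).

T_out = 53.3 °C

Q = 136000 kJ/h = 37.778 kJ/s
ΔT = Q/(ṁ·Cp) = 37.778/(1.41×0.970) = 27.621 K
T_out = 25.7 + 27.621 = 53.321 °C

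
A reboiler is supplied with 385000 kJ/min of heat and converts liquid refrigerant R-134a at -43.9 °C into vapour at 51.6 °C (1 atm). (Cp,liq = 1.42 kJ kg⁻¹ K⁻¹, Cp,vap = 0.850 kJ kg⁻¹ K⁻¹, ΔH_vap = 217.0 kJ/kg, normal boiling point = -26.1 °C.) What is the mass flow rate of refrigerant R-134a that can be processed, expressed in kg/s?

ṁ = 20.8 kg/s

Δh = 1.42×(-26.1−-43.9) + 217.0 + 0.850×(51.6−-26.1) = 308.32 kJ/kg
Q = 385000 kJ/min = 6416.7 kJ/s = 6416.7 kJ/s
ṁ = Q/Δh = 6416.7 / 308.32 = 20.812 kg/s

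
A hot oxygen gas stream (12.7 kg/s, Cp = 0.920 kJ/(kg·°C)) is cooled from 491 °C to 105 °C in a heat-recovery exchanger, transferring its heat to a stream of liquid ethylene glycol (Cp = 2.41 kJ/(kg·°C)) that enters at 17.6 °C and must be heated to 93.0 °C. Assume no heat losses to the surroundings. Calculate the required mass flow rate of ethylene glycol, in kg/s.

ṁ_c = 24.8 kg/s

Heat released by hot stream: Q = 12.7 × 0.920 × (491 − 105) = 4510 kJ/s
Energy balance on cold side (adiabatic exchanger): Q = ṁ_c·Cp_c·(T_c,out − T_c,in)
ṁ_c = 4510 / [2.41 × (93.0 − 17.6)] = 24.819 kg/s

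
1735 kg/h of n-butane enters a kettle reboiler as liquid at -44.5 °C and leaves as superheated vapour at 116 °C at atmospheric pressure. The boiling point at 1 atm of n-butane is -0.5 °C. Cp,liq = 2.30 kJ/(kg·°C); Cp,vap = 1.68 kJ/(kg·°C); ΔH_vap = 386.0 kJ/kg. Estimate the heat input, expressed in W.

liquid -44.5→-0.5 °C: 101.2 kJ/kg
vaporisation at -0.5 °C: 386 kJ/kg
vapour -0.5→116 °C: 195.72 kJ/kg
Δh = 101.2 + 386 + 195.72 = 682.92 kJ/kg
Q = ṁ·Δh = 1735 kg/h × 682.92 kJ/kg = 1.1849e+06 kJ/h
|Q| = 329.13 kW = 329130 W

Q = 329000 W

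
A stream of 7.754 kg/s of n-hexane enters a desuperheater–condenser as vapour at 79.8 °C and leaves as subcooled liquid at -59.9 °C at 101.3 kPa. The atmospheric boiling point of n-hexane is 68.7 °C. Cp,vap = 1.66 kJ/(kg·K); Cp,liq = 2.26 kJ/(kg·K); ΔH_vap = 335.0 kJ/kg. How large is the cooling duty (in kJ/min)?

vapour 79.8→68.7 °C: -18.426 kJ/kg
condensation at 68.7 °C: -335 kJ/kg
liquid 68.7→-59.9 °C: -290.64 kJ/kg
Δh = -18.426 + -335 + -290.64 = -644.06 kJ/kg
Q = ṁ·Δh = 7.754 kg/s × -644.06 kJ/kg = -4994.1 kJ/s
|Q| = 4994.1 kW = 299640 kJ/min

Q_c = 300000 kJ/min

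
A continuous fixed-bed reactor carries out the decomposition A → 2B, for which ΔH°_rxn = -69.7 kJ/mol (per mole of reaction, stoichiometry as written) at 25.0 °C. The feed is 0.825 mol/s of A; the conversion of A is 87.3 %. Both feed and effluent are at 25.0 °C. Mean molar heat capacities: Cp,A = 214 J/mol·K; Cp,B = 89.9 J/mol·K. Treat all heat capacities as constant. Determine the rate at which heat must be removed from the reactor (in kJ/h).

Q_out = 181000 kJ/h

Extent of reaction ξ = 0.873 × 0.825 = 0.72023 mol/s
Reaction term: ξ·ΔH°_rxn = 0.72023 × -69.7 = -50.2 kJ/s
Q = ΔH = -50.2 kJ/s = -50.2 kW
Heat removed = 180720 kJ/h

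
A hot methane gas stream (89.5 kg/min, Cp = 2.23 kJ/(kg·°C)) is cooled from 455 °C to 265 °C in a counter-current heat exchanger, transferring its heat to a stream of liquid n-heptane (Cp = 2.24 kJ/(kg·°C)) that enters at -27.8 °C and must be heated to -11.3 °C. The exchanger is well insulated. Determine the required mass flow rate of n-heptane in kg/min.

ṁ_c = 1030 kg/min

Heat released by hot stream: Q = 89.5 × 2.23 × (455 − 265) = 37921 kJ/min
Energy balance on cold side (adiabatic exchanger): Q = ṁ_c·Cp_c·(T_c,out − T_c,in)
ṁ_c = 37921 / [2.24 × (-11.3 − -27.8)] = 1026 kg/min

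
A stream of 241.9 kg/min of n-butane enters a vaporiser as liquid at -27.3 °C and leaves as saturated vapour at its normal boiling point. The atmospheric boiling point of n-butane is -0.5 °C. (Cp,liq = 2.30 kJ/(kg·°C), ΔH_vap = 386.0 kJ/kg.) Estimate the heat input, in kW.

liquid -27.3→-0.5 °C: 61.64 kJ/kg
vaporisation at -0.5 °C: 386 kJ/kg
Δh = 61.64 + 386 = 447.64 kJ/kg
Q = ṁ·Δh = 241.9 kg/min × 447.64 kJ/kg = 108280 kJ/min
|Q| = 1804.7 kW

Q = 1800 kW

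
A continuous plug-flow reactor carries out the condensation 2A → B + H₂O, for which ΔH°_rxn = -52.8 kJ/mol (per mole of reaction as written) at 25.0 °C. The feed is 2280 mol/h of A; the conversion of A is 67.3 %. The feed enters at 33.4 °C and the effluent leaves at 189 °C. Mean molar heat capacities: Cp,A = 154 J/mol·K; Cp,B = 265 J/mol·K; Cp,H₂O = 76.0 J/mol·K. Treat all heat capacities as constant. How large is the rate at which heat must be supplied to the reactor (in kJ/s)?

Q_in = 5.08 kJ/s

Extent of reaction ξ = 0.673 × 2280 / 2 = 767.22 mol/h
Reaction term: ξ·ΔH°_rxn = 767.22 × -52.8 = -40509 kJ/h
Sensible, feed 33.4→25 °C: -2949.4 kJ/h
Outlet flows (mol/h): A 745.56, B 767.22, H₂O 767.22
Sensible, products 25→189 °C: 61736 kJ/h
Q = ΔH = 18277 kJ/h = 5.077 kW
Heat supplied = 5.077 kJ/s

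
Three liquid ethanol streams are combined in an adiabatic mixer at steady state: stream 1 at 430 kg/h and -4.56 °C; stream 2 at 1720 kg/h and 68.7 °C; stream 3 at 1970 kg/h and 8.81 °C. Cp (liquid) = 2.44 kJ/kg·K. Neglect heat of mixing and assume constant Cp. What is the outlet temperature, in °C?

No heat crosses the boundary, so H_out = H_in.
T_out = Σ ṁᵢCp,ᵢTᵢ / Σ ṁᵢCp,ᵢ
      = 325880 / 10053 = 32.417 °C

T_out = 32.4 °C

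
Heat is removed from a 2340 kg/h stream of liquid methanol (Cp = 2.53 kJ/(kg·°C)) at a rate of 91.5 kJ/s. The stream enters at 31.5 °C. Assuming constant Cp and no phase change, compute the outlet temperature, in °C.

Q = 91.5 kJ/s = 329400 kJ/h
ΔT = Q/(ṁ·Cp) = 329400/(2340×2.53) = 55.64 K
T_out = 31.5 − 55.64 = -24.14 °C

T_out = -24.1 °C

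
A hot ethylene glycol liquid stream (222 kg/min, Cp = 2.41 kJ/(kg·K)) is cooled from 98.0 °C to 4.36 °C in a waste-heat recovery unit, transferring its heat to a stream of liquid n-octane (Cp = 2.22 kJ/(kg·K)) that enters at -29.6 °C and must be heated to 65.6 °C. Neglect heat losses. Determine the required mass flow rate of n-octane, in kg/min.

Heat released by hot stream: Q = 222 × 2.41 × (98.0 − 4.36) = 50099 kJ/min
Energy balance on cold side (adiabatic exchanger): Q = ṁ_c·Cp_c·(T_c,out − T_c,in)
ṁ_c = 50099 / [2.22 × (65.6 − -29.6)] = 237.05 kg/min

ṁ_c = 237 kg/min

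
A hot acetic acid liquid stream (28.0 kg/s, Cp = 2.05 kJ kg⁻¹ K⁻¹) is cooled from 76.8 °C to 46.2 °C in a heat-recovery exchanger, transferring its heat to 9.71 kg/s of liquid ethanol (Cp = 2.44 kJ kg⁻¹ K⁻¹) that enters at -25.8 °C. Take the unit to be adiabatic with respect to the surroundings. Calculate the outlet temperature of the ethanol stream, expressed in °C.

Heat released by hot stream: Q = 28.0 × 2.05 × (76.8 − 46.2) = 1756.4 kJ/s
Energy balance on cold side (adiabatic exchanger): Q = ṁ_c·Cp_c·(T_c,out − T_c,in)
T_c,out = -25.8 + 1756.4/(9.71 × 2.44) = 48.335 °C

T_c,out = 48.3 °C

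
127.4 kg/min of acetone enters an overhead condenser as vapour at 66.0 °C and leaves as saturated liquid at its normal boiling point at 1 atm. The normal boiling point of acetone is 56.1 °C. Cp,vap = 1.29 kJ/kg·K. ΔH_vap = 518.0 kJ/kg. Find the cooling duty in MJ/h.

Q_c = 4060 MJ/h

vapour 66.0→56.1 °C: -12.771 kJ/kg
condensation at 56.1 °C: -518 kJ/kg
Δh = -12.771 + -518 = -530.77 kJ/kg
Q = ṁ·Δh = 127.4 kg/min × -530.77 kJ/kg = -67620 kJ/min
|Q| = 1127 kW = 4057.2 MJ/h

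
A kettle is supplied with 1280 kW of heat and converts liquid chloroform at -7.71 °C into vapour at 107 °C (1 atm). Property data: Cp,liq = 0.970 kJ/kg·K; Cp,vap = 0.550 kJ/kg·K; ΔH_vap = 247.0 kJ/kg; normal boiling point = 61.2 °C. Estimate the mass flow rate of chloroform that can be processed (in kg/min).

Δh = 0.970×(61.2−-7.71) + 247.0 + 0.550×(107−61.2) = 339.03 kJ/kg
Q = 1280 kW = 1280 kJ/s = 76800 kJ/min
ṁ = Q/Δh = 76800 / 339.03 = 226.53 kg/min

ṁ = 227 kg/min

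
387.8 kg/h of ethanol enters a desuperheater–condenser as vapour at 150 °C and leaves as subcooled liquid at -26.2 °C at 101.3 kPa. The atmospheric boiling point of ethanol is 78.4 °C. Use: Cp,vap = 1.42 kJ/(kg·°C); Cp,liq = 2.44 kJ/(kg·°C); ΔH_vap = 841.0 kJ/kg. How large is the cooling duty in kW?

Q_c = 129 kW

vapour 150→78.4 °C: -101.67 kJ/kg
condensation at 78.4 °C: -841 kJ/kg
liquid 78.4→-26.2 °C: -255.22 kJ/kg
Δh = -101.67 + -841 + -255.22 = -1197.9 kJ/kg
Q = ṁ·Δh = 387.8 kg/h × -1197.9 kJ/kg = -464540 kJ/h
|Q| = 129.04 kW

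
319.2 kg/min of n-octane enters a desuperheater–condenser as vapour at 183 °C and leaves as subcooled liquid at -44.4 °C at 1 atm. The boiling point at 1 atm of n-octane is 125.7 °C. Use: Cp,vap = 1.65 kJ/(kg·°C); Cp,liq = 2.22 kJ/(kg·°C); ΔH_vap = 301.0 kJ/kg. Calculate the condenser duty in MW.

Q_c = 4.11 MW

vapour 183→125.7 °C: -94.545 kJ/kg
condensation at 125.7 °C: -301 kJ/kg
liquid 125.7→-44.4 °C: -377.62 kJ/kg
Δh = -94.545 + -301 + -377.62 = -773.17 kJ/kg
Q = ṁ·Δh = 319.2 kg/min × -773.17 kJ/kg = -246790 kJ/min
|Q| = 4113.2 kW = 4.1132 MW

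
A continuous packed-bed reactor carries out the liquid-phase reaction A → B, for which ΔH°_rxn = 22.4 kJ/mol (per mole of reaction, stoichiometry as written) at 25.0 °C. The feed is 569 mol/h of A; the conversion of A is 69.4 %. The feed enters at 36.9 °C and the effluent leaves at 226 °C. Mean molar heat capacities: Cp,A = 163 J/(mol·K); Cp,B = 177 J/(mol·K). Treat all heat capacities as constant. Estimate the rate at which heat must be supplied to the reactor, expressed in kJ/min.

Q_in = 458 kJ/min

Extent of reaction ξ = 0.694 × 569 = 394.89 mol/h
Reaction term: ξ·ΔH°_rxn = 394.89 × 22.4 = 8845.4 kJ/h
Sensible, feed 36.9→25 °C: -1103.7 kJ/h
Outlet flows (mol/h): A 174.11, B 394.89
Sensible, products 25→226 °C: 19753 kJ/h
Q = ΔH = 27495 kJ/h = 7.6375 kW
Heat supplied = 458.25 kJ/min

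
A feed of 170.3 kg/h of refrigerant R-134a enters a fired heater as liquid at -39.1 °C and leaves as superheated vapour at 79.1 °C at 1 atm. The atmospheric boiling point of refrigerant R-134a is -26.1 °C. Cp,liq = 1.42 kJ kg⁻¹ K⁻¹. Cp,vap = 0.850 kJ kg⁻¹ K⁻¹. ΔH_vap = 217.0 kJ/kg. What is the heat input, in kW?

Q = 15.4 kW

liquid -39.1→-26.1 °C: 18.46 kJ/kg
vaporisation at -26.1 °C: 217 kJ/kg
vapour -26.1→79.1 °C: 89.42 kJ/kg
Δh = 18.46 + 217 + 89.42 = 324.88 kJ/kg
Q = ṁ·Δh = 170.3 kg/h × 324.88 kJ/kg = 55327 kJ/h
|Q| = 15.369 kW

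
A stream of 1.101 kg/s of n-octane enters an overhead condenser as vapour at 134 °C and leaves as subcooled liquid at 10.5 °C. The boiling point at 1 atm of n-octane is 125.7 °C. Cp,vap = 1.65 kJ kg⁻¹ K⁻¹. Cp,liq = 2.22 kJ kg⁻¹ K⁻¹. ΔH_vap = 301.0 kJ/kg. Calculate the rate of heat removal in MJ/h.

Q_c = 2260 MJ/h

vapour 134→125.7 °C: -13.695 kJ/kg
condensation at 125.7 °C: -301 kJ/kg
liquid 125.7→10.5 °C: -255.74 kJ/kg
Δh = -13.695 + -301 + -255.74 = -570.44 kJ/kg
Q = ṁ·Δh = 1.101 kg/s × -570.44 kJ/kg = -628.05 kJ/s
|Q| = 628.05 kW = 2261 MJ/h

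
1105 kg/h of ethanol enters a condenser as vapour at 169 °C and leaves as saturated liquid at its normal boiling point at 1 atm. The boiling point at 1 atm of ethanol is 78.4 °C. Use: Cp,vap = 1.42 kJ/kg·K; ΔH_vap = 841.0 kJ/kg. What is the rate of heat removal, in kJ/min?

vapour 169→78.4 °C: -128.65 kJ/kg
condensation at 78.4 °C: -841 kJ/kg
Δh = -128.65 + -841 = -969.65 kJ/kg
Q = ṁ·Δh = 1105 kg/h × -969.65 kJ/kg = -1.0715e+06 kJ/h
|Q| = 297.63 kW = 17858 kJ/min

Q_c = 17900 kJ/min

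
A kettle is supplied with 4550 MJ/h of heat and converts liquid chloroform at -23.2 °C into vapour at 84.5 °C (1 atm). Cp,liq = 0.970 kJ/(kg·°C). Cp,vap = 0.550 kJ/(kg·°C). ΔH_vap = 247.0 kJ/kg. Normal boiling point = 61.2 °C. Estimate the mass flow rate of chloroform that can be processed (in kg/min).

ṁ = 222 kg/min

Δh = 0.970×(61.2−-23.2) + 247.0 + 0.550×(84.5−61.2) = 341.68 kJ/kg
Q = 4550 MJ/h = 1263.9 kJ/s = 75833 kJ/min
ṁ = Q/Δh = 75833 / 341.68 = 221.94 kg/min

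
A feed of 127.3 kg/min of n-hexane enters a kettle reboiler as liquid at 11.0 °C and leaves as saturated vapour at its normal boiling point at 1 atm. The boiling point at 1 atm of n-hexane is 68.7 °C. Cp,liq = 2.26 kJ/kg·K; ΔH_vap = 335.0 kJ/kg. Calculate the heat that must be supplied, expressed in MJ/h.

liquid 11.0→68.7 °C: 130.4 kJ/kg
vaporisation at 68.7 °C: 335 kJ/kg
Δh = 130.4 + 335 = 465.4 kJ/kg
Q = ṁ·Δh = 127.3 kg/min × 465.4 kJ/kg = 59246 kJ/min
|Q| = 987.43 kW = 3554.7 MJ/h

Q = 3550 MJ/h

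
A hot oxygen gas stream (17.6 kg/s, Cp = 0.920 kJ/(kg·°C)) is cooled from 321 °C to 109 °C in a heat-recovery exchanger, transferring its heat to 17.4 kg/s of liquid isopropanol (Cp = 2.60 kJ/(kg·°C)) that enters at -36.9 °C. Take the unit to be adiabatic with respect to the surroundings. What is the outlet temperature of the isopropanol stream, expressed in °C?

T_c,out = 39.0 °C

Heat released by hot stream: Q = 17.6 × 0.920 × (321 − 109) = 3432.7 kJ/s
Energy balance on cold side (adiabatic exchanger): Q = ṁ_c·Cp_c·(T_c,out − T_c,in)
T_c,out = -36.9 + 3432.7/(17.4 × 2.60) = 38.978 °C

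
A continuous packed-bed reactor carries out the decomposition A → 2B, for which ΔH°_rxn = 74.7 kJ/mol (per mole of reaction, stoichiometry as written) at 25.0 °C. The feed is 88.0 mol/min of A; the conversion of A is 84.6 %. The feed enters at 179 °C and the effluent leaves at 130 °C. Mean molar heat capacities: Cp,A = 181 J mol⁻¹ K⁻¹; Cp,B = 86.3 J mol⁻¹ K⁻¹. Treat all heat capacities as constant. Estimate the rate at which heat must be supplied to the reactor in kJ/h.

Q_in = 283000 kJ/h

Extent of reaction ξ = 0.846 × 88.0 = 74.448 mol/min
Reaction term: ξ·ΔH°_rxn = 74.448 × 74.7 = 5561.3 kJ/min
Sensible, feed 179→25 °C: -2452.9 kJ/min
Outlet flows (mol/min): A 13.552, B 148.9
Sensible, products 25→130 °C: 1606.8 kJ/min
Q = ΔH = 4715.1 kJ/min = 78.586 kW
Heat supplied = 282910 kJ/h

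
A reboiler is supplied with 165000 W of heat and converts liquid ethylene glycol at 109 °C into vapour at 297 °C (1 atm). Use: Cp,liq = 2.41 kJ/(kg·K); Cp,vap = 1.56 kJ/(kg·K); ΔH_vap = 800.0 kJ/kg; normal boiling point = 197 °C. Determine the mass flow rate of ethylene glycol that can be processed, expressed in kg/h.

Δh = 2.41×(197−109) + 800.0 + 1.56×(297−197) = 1168.1 kJ/kg
Q = 165000 W = 165 kJ/s = 594000 kJ/h
ṁ = Q/Δh = 594000 / 1168.1 = 508.53 kg/h

ṁ = 509 kg/h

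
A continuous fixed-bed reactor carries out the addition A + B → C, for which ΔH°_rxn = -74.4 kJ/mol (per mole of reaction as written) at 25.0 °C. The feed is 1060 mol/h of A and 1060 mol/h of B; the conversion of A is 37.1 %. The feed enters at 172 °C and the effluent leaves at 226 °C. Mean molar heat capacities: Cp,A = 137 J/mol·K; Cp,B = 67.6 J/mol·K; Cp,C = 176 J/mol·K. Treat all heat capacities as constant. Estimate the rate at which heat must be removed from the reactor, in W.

Q_out = 5500 W

Extent of reaction ξ = 0.371 × 1060 = 393.26 mol/h
Reaction term: ξ·ΔH°_rxn = 393.26 × -74.4 = -29259 kJ/h
Sensible, feed 172→25 °C: -31881 kJ/h
Outlet flows (mol/h): A 666.74, B 666.74, C 393.26
Sensible, products 25→226 °C: 41331 kJ/h
Q = ΔH = -19808 kJ/h = -5.5022 kW
Heat removed = 5502.2 W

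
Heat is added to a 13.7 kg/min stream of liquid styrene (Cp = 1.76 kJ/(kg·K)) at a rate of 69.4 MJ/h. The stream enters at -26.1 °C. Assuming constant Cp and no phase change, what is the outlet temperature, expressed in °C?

Q = 69.4 MJ/h = 1156.7 kJ/min
ΔT = Q/(ṁ·Cp) = 1156.7/(13.7×1.76) = 47.971 K
T_out = -26.1 + 47.971 = 21.871 °C

T_out = 21.9 °C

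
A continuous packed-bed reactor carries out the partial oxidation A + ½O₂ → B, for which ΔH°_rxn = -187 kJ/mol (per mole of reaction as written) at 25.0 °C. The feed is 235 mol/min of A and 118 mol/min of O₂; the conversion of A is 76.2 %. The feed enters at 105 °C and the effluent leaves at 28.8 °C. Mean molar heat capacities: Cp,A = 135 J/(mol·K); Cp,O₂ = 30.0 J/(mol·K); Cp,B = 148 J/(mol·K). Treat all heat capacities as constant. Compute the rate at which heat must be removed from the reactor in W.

Extent of reaction ξ = 0.762 × 235 = 179.07 mol/min
Reaction term: ξ·ΔH°_rxn = 179.07 × -187 = -33486 kJ/min
Sensible, feed 105→25 °C: -2821.2 kJ/min
Outlet flows (mol/min): A 55.93, O₂ 28.465, B 179.07
Sensible, products 25→28.8 °C: 132.65 kJ/min
Q = ΔH = -36175 kJ/min = -602.91 kW
Heat removed = 602910 W

Q_out = 603000 W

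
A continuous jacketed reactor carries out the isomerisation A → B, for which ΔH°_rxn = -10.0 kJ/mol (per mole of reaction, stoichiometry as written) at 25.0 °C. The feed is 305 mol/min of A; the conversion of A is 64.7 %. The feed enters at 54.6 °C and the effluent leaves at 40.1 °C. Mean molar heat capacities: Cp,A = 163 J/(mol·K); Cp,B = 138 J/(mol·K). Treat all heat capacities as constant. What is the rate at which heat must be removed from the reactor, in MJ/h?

Q_out = 166 MJ/h

Extent of reaction ξ = 0.647 × 305 = 197.34 mol/min
Reaction term: ξ·ΔH°_rxn = 197.34 × -10.0 = -1973.4 kJ/min
Sensible, feed 54.6→25 °C: -1471.6 kJ/min
Outlet flows (mol/min): A 107.66, B 197.34
Sensible, products 25→40.1 °C: 676.2 kJ/min
Q = ΔH = -2768.7 kJ/min = -46.145 kW
Heat removed = 166.12 MJ/h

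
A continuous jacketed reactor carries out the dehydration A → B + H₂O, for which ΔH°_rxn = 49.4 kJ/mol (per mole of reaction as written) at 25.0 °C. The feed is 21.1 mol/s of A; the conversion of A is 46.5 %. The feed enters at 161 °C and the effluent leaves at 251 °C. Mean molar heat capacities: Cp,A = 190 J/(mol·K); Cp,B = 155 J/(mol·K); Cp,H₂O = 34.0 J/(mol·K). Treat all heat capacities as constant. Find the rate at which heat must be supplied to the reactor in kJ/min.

Extent of reaction ξ = 0.465 × 21.1 = 9.8115 mol/s
Reaction term: ξ·ΔH°_rxn = 9.8115 × 49.4 = 484.69 kJ/s
Sensible, feed 161→25 °C: -545.22 kJ/s
Outlet flows (mol/s): A 11.289, B 9.8115, H₂O 9.8115
Sensible, products 25→251 °C: 903.82 kJ/s
Q = ΔH = 843.28 kJ/s = 843.28 kW
Heat supplied = 50597 kJ/min

Q_in = 50600 kJ/min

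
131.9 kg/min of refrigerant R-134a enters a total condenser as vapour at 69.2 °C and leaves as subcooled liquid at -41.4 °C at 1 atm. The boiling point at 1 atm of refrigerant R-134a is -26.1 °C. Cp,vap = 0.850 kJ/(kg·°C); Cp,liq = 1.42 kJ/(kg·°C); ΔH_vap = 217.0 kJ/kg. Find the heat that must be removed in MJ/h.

vapour 69.2→-26.1 °C: -81.005 kJ/kg
condensation at -26.1 °C: -217 kJ/kg
liquid -26.1→-41.4 °C: -21.726 kJ/kg
Δh = -81.005 + -217 + -21.726 = -319.73 kJ/kg
Q = ṁ·Δh = 131.9 kg/min × -319.73 kJ/kg = -42173 kJ/min
|Q| = 702.88 kW = 2530.4 MJ/h

Q_c = 2530 MJ/h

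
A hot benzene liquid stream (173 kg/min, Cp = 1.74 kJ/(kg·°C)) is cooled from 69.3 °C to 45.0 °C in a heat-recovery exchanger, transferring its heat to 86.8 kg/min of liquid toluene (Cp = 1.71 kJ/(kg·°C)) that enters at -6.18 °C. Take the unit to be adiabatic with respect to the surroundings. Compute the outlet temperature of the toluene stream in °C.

T_c,out = 43.1 °C

Heat released by hot stream: Q = 173 × 1.74 × (69.3 − 45.0) = 7314.8 kJ/min
Energy balance on cold side (adiabatic exchanger): Q = ṁ_c·Cp_c·(T_c,out − T_c,in)
T_c,out = -6.18 + 7314.8/(86.8 × 1.71) = 43.102 °C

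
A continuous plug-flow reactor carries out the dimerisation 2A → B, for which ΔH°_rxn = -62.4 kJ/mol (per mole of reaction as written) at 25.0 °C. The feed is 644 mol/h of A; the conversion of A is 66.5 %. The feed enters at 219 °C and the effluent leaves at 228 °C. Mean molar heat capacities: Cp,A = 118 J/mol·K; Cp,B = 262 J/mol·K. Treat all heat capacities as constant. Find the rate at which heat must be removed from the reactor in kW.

Extent of reaction ξ = 0.665 × 644 / 2 = 214.13 mol/h
Reaction term: ξ·ΔH°_rxn = 214.13 × -62.4 = -13362 kJ/h
Sensible, feed 219→25 °C: -14742 kJ/h
Outlet flows (mol/h): A 215.74, B 214.13
Sensible, products 25→228 °C: 16557 kJ/h
Q = ΔH = -11548 kJ/h = -3.2077 kW
Heat removed = 3.2077 kW

Q_out = 3.21 kW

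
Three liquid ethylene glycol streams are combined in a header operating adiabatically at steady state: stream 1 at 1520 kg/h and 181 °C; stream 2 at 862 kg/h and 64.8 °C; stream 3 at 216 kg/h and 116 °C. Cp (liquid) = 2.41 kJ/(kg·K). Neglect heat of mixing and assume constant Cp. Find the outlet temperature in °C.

T_out = 137 °C

Adiabatic, steady state ⇒ Σ ṁᵢCp,ᵢ(T_out − Tᵢ) = 0
Σ ṁᵢCp,ᵢTᵢ = 1520×2.41×181 + 862×2.41×64.8 + 216×2.41×116 = 858040
Σ ṁᵢCp,ᵢ = 1520×2.41 + 862×2.41 + 216×2.41 = 6261.2
T_out = 858040 / 6261.2 = 137.04 °C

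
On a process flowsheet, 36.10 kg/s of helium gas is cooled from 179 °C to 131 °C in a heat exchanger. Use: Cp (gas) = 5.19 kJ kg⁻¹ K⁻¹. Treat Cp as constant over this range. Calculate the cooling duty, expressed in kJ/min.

Q = ṁ·Cp·ΔT = 36.10 × 5.19 × (131 − 179) = -8993.2 kJ/s
Cooling duty = 539590 kJ/min

Q_c = 540000 kJ/min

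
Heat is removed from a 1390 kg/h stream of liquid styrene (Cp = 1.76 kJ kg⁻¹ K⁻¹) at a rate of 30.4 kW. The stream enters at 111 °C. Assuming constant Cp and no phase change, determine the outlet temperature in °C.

Q = 30.4 kW = 109440 kJ/h
ΔT = Q/(ṁ·Cp) = 109440/(1390×1.76) = 44.735 K
T_out = 111 − 44.735 = 66.265 °C

T_out = 66.3 °C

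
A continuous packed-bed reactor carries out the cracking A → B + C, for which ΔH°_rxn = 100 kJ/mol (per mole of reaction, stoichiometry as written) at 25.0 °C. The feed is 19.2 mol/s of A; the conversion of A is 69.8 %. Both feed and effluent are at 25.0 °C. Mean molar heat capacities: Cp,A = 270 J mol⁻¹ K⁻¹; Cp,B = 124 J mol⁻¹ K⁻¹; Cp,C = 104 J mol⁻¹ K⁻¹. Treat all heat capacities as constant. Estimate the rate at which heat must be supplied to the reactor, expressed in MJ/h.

Q_in = 4820 MJ/h

Extent of reaction ξ = 0.698 × 19.2 = 13.402 mol/s
Reaction term: ξ·ΔH°_rxn = 13.402 × 100 = 1340.2 kJ/s
Q = ΔH = 1340.2 kJ/s = 1340.2 kW
Heat supplied = 4824.6 MJ/h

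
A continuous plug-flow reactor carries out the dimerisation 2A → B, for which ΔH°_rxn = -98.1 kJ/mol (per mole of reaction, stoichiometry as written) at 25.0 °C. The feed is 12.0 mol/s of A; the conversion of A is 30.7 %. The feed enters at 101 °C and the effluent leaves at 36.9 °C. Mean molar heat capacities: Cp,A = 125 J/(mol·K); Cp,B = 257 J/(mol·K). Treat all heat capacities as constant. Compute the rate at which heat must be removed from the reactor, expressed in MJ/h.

Q_out = 996 MJ/h

Extent of reaction ξ = 0.307 × 12.0 / 2 = 1.842 mol/s
Reaction term: ξ·ΔH°_rxn = 1.842 × -98.1 = -180.7 kJ/s
Sensible, feed 101→25 °C: -114 kJ/s
Outlet flows (mol/s): A 8.316, B 1.842
Sensible, products 25→36.9 °C: 18.003 kJ/s
Q = ΔH = -276.7 kJ/s = -276.7 kW
Heat removed = 996.11 MJ/h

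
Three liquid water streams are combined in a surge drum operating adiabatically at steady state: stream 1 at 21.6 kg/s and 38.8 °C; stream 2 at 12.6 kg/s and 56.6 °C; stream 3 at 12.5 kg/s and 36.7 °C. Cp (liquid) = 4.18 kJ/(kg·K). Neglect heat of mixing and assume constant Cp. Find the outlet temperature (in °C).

Energy balance with Q = 0: Σ ṁᵢCp,ᵢ(T_out − Tᵢ) = 0
Σ ṁᵢCp,ᵢTᵢ = 21.6×4.18×38.8 + 12.6×4.18×56.6 + 12.5×4.18×36.7 = 8401.8
Σ ṁᵢCp,ᵢ = 21.6×4.18 + 12.6×4.18 + 12.5×4.18 = 195.21
T_out = 8401.8 / 195.21 = 43.04 °C

T_out = 43.0 °C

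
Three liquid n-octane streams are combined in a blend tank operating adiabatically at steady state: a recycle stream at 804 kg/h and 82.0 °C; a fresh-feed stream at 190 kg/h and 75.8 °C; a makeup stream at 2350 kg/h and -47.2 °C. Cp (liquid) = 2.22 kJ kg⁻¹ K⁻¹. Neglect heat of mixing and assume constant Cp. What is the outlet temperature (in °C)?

T_out = -9.15 °C

Adiabatic, steady state ⇒ Σ ṁᵢCp,ᵢ(T_out − Tᵢ) = 0
T_out = Σ ṁᵢCp,ᵢTᵢ / Σ ṁᵢCp,ᵢ
      = -67910 / 7423.7 = -9.1477 °C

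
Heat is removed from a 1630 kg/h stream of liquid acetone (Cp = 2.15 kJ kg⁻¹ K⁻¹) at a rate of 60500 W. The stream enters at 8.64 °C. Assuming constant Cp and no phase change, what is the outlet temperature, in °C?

T_out = -53.5 °C

Q = 60500 W = 217800 kJ/h
ΔT = Q/(ṁ·Cp) = 217800/(1630×2.15) = 62.149 K
T_out = 8.64 − 62.149 = -53.509 °C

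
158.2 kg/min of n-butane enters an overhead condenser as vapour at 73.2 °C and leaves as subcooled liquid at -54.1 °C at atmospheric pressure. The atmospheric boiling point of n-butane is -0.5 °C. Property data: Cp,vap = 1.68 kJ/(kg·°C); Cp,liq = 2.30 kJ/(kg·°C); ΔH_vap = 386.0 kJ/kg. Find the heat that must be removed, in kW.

Q_c = 1670 kW

vapour 73.2→-0.5 °C: -123.82 kJ/kg
condensation at -0.5 °C: -386 kJ/kg
liquid -0.5→-54.1 °C: -123.28 kJ/kg
Δh = -123.82 + -386 + -123.28 = -633.1 kJ/kg
Q = ṁ·Δh = 158.2 kg/min × -633.1 kJ/kg = -100160 kJ/min
|Q| = 1669.3 kW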